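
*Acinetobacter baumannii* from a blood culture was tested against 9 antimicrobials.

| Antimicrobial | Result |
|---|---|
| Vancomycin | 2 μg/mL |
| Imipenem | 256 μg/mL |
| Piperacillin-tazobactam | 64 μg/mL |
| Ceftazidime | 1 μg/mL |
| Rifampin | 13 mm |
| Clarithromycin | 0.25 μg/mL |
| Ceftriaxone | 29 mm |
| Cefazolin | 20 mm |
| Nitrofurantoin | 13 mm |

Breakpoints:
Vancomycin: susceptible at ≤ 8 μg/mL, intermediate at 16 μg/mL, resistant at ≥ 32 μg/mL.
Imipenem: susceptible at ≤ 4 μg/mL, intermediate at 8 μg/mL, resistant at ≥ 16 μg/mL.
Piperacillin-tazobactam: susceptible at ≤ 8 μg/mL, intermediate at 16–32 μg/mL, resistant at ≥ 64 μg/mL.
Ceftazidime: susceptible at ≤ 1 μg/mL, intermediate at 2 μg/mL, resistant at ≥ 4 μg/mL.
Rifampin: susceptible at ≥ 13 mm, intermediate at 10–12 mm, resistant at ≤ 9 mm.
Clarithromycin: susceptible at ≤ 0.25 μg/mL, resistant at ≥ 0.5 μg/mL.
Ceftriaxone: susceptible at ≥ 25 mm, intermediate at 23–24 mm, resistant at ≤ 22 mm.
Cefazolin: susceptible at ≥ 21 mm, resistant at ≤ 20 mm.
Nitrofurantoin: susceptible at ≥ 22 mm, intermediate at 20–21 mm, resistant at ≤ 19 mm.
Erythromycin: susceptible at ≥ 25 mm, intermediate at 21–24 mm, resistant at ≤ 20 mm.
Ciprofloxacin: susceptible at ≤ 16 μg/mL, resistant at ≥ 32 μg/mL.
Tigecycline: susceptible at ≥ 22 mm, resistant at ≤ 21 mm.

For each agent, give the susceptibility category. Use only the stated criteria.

S, R, R, S, S, S, S, R, R

Vancomycin: 2 μg/mL is ≤ 8 μg/mL → S
Imipenem 256 μg/mL: ≥ 16 μg/mL ⇒ Resistant
Piperacillin-tazobactam: 64 μg/mL is ≥ 64 μg/mL → resistant
Ceftazidime 1 μg/mL: ≤ 1 μg/mL ⇒ S
Rifampin 13 mm: ≥ 13 mm ⇒ Susceptible
Clarithromycin 0.25 μg/mL: ≤ 0.25 μg/mL — S
Ceftriaxone: 29 mm is ≥ 25 mm ⇒ Susceptible
Cefazolin: 20 mm is ≤ 20 mm → R
Nitrofurantoin (13 mm) ≤ 19 mm ⇒ resistant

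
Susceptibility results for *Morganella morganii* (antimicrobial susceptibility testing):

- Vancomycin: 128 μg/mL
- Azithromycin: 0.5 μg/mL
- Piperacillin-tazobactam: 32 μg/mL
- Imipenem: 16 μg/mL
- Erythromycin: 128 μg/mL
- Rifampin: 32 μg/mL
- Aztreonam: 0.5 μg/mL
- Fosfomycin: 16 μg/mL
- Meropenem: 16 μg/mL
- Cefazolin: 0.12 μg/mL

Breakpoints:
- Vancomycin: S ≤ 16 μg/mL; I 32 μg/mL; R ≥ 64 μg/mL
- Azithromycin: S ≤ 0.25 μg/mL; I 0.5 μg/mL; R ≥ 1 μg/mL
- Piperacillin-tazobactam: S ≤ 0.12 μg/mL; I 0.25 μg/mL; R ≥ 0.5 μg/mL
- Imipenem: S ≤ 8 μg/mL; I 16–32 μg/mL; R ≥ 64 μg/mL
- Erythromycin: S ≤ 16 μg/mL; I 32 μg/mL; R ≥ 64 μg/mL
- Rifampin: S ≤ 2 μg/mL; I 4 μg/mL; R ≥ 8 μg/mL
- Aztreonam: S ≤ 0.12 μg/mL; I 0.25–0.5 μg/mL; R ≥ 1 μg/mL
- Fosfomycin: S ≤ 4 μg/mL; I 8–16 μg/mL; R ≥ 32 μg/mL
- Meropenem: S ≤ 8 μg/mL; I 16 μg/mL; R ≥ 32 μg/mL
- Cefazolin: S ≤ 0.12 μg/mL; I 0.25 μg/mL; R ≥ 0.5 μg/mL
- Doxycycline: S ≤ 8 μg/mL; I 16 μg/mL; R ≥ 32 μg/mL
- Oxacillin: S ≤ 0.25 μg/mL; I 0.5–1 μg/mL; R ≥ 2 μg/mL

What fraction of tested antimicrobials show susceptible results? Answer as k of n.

Vancomycin (128 μg/mL) ≥ 64 μg/mL — resistant
Azithromycin 0.5 μg/mL: = 0.5 μg/mL → Intermediate
Piperacillin-tazobactam: 32 μg/mL is ≥ 0.5 μg/mL — R
Imipenem: 16 μg/mL is in 16–32 μg/mL → Intermediate
Erythromycin (128 μg/mL) ≥ 64 μg/mL ⇒ Resistant
Rifampin (32 μg/mL) ≥ 8 μg/mL ⇒ Resistant
Aztreonam 0.5 μg/mL: in 0.25–0.5 μg/mL → intermediate
Fosfomycin: 16 μg/mL is in 8–16 μg/mL — intermediate
Meropenem: 16 μg/mL is = 16 μg/mL → I
Cefazolin 0.12 μg/mL: ≤ 0.12 μg/mL — S
Susceptible: 1/10

1 of 10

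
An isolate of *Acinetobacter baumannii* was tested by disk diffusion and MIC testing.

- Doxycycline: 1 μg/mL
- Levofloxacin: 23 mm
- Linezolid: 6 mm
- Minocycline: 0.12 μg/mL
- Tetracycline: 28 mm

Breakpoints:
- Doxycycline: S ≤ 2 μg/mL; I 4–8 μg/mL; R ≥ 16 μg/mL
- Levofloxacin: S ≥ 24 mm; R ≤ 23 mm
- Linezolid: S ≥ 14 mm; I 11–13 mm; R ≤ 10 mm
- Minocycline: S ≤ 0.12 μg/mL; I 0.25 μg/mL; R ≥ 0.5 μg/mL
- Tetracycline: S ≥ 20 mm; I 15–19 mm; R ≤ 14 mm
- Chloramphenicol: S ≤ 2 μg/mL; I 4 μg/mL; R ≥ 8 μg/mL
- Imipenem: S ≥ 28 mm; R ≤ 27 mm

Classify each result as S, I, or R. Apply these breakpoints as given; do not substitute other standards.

Doxycycline 1 μg/mL: ≤ 2 μg/mL ⇒ Susceptible
Levofloxacin: 23 mm is ≤ 23 mm ⇒ R
Linezolid 6 mm: ≤ 10 mm — R
Minocycline 0.12 μg/mL: ≤ 0.12 μg/mL ⇒ susceptible
Tetracycline 28 mm: ≥ 20 mm ⇒ S

S, R, R, S, S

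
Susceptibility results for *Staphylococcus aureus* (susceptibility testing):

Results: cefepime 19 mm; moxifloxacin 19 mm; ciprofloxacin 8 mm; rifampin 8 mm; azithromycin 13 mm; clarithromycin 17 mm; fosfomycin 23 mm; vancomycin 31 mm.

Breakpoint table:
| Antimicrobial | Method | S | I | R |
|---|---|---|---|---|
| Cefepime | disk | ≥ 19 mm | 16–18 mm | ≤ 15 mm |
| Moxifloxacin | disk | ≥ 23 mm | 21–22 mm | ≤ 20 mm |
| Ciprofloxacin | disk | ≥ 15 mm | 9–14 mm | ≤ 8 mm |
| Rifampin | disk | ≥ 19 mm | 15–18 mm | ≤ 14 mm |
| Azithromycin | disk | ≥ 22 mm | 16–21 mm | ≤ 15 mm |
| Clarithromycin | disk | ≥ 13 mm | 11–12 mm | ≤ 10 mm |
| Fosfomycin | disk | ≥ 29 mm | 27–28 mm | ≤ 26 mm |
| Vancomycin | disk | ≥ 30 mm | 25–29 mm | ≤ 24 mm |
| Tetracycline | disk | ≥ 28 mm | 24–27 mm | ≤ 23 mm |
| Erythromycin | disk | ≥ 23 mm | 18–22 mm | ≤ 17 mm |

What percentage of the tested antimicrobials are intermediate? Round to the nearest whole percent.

Cefepime (19 mm) ≥ 19 mm → S
Moxifloxacin 19 mm: ≤ 20 mm ⇒ R
Ciprofloxacin (8 mm) ≤ 8 mm ⇒ R
Rifampin (8 mm) ≤ 14 mm — R
Azithromycin 13 mm: ≤ 15 mm — resistant
Clarithromycin 17 mm: ≥ 13 mm — susceptible
Fosfomycin 23 mm: ≤ 26 mm → R
Vancomycin 31 mm: ≥ 30 mm → Susceptible
Intermediate: 0/8

0%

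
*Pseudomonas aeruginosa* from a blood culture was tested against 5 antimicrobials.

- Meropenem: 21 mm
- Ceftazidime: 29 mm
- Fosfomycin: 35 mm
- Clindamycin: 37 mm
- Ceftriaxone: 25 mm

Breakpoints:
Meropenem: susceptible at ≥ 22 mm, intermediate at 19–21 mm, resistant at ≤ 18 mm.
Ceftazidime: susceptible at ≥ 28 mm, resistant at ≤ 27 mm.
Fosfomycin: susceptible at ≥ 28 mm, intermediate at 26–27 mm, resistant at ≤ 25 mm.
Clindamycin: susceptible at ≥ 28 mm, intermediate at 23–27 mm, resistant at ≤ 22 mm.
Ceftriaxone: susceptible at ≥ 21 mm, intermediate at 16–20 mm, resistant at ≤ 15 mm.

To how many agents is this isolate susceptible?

Meropenem: 21 mm is in 19–21 mm → I
Ceftazidime (29 mm) ≥ 28 mm — S
Fosfomycin: 35 mm is ≥ 28 mm — susceptible
Clindamycin 37 mm: ≥ 28 mm — Susceptible
Ceftriaxone 25 mm: ≥ 21 mm — S
Susceptible: 4

4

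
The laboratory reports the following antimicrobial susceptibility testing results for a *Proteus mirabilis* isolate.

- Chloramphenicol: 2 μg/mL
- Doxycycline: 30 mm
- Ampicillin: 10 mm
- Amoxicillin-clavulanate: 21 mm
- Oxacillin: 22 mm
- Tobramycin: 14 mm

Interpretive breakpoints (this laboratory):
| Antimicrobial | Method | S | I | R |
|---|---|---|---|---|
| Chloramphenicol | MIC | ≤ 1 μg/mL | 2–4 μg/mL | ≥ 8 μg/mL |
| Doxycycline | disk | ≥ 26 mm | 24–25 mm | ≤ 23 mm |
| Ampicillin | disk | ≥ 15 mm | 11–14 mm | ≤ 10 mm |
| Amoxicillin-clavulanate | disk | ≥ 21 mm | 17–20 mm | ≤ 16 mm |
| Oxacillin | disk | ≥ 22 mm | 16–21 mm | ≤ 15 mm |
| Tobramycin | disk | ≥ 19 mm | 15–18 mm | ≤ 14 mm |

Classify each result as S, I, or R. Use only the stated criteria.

I, S, R, S, S, R

Chloramphenicol: 2 μg/mL is in 2–4 μg/mL ⇒ I
Doxycycline (30 mm) ≥ 26 mm ⇒ Susceptible
Ampicillin: 10 mm is ≤ 10 mm ⇒ resistant
Amoxicillin-clavulanate: 21 mm is ≥ 21 mm → susceptible
Oxacillin 22 mm: ≥ 22 mm — susceptible
Tobramycin (14 mm) ≤ 14 mm — resistant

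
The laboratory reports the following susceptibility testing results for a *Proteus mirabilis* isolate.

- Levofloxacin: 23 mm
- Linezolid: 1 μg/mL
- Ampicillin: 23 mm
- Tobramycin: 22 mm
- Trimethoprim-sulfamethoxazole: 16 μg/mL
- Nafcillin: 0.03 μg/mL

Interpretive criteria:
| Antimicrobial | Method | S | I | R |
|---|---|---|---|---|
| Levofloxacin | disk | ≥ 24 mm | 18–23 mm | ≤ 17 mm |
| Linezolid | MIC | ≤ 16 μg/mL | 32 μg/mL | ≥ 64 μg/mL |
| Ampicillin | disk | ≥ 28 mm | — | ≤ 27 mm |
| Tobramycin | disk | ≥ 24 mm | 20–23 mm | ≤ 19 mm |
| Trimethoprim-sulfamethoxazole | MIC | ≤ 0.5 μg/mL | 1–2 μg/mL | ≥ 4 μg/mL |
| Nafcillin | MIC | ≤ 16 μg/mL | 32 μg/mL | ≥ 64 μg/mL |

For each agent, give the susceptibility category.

Levofloxacin: 23 mm is in 18–23 mm — Intermediate
Linezolid 1 μg/mL: ≤ 16 μg/mL — S
Ampicillin (23 mm) ≤ 27 mm ⇒ resistant
Tobramycin (22 mm) in 20–23 mm — intermediate
Trimethoprim-sulfamethoxazole (16 μg/mL) ≥ 4 μg/mL — Resistant
Nafcillin: 0.03 μg/mL is ≤ 16 μg/mL ⇒ S

I, S, R, I, R, S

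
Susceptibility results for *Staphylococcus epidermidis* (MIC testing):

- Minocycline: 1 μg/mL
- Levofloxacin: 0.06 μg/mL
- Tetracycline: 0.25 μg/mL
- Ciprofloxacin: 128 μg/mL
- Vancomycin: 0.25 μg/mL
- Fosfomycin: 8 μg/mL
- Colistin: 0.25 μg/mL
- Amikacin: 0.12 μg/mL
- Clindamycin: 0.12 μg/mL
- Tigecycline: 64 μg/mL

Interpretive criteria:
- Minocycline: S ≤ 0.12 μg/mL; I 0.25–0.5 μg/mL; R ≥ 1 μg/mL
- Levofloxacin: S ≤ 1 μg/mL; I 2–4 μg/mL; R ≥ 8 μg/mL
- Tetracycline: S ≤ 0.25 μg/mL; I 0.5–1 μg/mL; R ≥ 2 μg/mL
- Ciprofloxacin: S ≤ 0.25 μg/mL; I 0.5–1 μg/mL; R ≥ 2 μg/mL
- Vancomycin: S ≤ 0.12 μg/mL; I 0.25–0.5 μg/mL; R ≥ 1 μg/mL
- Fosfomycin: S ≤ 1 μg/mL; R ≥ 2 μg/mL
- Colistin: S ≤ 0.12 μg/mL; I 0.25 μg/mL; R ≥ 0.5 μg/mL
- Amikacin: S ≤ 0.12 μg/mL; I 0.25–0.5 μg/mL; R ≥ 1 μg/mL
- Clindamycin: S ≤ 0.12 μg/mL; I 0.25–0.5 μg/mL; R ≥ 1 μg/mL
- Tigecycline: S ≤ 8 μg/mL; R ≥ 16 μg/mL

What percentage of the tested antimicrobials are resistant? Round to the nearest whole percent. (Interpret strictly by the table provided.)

Minocycline (1 μg/mL) ≥ 1 μg/mL → Resistant
Levofloxacin (0.06 μg/mL) ≤ 1 μg/mL → susceptible
Tetracycline: 0.25 μg/mL is ≤ 0.25 μg/mL — Susceptible
Ciprofloxacin 128 μg/mL: ≥ 2 μg/mL — Resistant
Vancomycin: 0.25 μg/mL is in 0.25–0.5 μg/mL ⇒ intermediate
Fosfomycin 8 μg/mL: ≥ 2 μg/mL ⇒ R
Colistin (0.25 μg/mL) = 0.25 μg/mL ⇒ intermediate
Amikacin 0.12 μg/mL: ≤ 0.12 μg/mL ⇒ susceptible
Clindamycin: 0.12 μg/mL is ≤ 0.12 μg/mL — Susceptible
Tigecycline (64 μg/mL) ≥ 16 μg/mL → Resistant
Resistant: 4/10

40%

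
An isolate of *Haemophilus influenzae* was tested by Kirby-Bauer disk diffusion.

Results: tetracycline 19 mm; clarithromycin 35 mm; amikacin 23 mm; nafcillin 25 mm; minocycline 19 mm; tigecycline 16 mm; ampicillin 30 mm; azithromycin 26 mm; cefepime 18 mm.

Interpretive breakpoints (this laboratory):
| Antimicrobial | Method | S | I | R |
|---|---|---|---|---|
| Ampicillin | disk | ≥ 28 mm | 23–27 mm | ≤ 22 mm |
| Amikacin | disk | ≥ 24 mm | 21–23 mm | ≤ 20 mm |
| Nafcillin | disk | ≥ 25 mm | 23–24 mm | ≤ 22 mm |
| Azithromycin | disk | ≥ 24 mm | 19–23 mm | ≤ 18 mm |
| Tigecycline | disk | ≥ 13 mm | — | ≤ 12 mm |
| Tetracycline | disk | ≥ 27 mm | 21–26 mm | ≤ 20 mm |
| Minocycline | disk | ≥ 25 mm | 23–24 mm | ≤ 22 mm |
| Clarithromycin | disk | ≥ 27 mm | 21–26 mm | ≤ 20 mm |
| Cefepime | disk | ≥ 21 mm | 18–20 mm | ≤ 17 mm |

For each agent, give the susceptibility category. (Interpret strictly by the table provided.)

Tetracycline: 19 mm is ≤ 20 mm → R
Clarithromycin (35 mm) ≥ 27 mm — S
Amikacin (23 mm) in 21–23 mm — I
Nafcillin: 25 mm is ≥ 25 mm ⇒ susceptible
Minocycline: 19 mm is ≤ 22 mm → Resistant
Tigecycline (16 mm) ≥ 13 mm ⇒ susceptible
Ampicillin (30 mm) ≥ 28 mm ⇒ susceptible
Azithromycin (26 mm) ≥ 24 mm → S
Cefepime: 18 mm is in 18–20 mm ⇒ intermediate

R, S, I, S, R, S, S, S, I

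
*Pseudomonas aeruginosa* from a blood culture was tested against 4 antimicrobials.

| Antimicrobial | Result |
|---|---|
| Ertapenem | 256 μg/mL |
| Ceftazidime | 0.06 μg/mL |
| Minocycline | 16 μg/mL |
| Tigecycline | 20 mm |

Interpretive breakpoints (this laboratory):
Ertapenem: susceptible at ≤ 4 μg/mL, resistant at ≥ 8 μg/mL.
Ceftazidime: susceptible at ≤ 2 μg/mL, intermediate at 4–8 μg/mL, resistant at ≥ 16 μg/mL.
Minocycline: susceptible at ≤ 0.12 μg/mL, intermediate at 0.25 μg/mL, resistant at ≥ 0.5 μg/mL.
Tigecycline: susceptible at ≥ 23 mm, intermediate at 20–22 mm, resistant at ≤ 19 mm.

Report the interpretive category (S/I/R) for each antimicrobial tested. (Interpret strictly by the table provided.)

R, S, R, I

Ertapenem 256 μg/mL: ≥ 8 μg/mL → resistant
Ceftazidime: 0.06 μg/mL is ≤ 2 μg/mL → susceptible
Minocycline 16 μg/mL: ≥ 0.5 μg/mL — resistant
Tigecycline 20 mm: in 20–22 mm — I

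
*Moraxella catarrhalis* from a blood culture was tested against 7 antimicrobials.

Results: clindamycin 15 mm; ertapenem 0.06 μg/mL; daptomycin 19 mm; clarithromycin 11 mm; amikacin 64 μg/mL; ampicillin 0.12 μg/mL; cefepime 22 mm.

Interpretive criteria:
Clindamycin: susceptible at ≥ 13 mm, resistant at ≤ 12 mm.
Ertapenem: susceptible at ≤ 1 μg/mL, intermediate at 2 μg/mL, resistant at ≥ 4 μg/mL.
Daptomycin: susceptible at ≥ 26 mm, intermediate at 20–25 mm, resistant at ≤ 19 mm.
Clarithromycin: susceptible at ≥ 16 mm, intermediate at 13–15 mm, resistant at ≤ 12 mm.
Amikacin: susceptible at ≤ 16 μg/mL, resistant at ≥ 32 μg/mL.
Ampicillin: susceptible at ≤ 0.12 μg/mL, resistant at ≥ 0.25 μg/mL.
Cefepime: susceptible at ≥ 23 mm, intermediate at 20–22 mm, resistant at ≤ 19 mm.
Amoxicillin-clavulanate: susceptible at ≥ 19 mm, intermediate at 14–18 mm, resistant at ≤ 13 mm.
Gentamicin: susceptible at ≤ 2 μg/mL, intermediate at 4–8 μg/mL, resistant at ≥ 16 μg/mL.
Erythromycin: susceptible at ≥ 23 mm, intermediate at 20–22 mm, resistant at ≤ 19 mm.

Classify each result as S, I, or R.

Clindamycin 15 mm: ≥ 13 mm — Susceptible
Ertapenem: 0.06 μg/mL is ≤ 1 μg/mL — susceptible
Daptomycin (19 mm) ≤ 19 mm — Resistant
Clarithromycin 11 mm: ≤ 12 mm — Resistant
Amikacin (64 μg/mL) ≥ 32 μg/mL — Resistant
Ampicillin (0.12 μg/mL) ≤ 0.12 μg/mL — susceptible
Cefepime: 22 mm is in 20–22 mm ⇒ Intermediate

S, S, R, R, R, S, I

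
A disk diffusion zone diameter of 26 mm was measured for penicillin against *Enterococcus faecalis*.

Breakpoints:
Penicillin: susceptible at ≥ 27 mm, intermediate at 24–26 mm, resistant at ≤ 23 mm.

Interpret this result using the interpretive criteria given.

Penicillin (26 mm) in 24–26 mm → intermediate

I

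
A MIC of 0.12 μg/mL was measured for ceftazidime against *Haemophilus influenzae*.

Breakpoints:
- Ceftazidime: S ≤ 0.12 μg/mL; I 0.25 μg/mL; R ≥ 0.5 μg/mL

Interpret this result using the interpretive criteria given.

Ceftazidime (0.12 μg/mL) ≤ 0.12 μg/mL → susceptible

Susceptible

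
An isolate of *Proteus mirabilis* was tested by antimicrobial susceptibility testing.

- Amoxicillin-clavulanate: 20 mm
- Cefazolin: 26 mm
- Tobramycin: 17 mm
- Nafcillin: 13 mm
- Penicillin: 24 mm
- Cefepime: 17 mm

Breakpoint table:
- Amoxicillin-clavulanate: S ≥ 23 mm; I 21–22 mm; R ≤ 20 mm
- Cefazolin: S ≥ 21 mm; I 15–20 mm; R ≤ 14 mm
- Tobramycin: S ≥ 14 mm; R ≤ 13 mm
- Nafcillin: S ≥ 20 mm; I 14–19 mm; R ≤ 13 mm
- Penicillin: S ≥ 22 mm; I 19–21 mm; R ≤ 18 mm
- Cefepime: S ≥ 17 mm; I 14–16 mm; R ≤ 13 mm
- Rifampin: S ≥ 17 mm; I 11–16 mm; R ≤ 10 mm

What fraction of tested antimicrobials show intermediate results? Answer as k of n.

Amoxicillin-clavulanate: 20 mm is ≤ 20 mm ⇒ resistant
Cefazolin: 26 mm is ≥ 21 mm → S
Tobramycin 17 mm: ≥ 14 mm ⇒ susceptible
Nafcillin (13 mm) ≤ 13 mm ⇒ resistant
Penicillin (24 mm) ≥ 22 mm ⇒ susceptible
Cefepime (17 mm) ≥ 17 mm — Susceptible
Intermediate: 0/6

0 of 6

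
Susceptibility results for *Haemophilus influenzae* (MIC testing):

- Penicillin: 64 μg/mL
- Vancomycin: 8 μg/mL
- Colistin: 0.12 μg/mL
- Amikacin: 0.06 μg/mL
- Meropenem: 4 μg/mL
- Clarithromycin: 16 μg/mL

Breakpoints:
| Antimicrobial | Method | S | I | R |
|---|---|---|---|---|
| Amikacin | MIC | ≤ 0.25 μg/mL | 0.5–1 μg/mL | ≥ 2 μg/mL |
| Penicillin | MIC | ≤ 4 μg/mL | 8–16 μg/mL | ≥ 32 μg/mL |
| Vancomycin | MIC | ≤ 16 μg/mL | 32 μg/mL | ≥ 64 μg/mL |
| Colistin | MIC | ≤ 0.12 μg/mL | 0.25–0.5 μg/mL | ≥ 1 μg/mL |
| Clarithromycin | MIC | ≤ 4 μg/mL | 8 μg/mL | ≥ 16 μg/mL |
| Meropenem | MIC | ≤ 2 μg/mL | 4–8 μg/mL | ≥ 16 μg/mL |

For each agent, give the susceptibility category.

R, S, S, S, I, R

Penicillin: 64 μg/mL is ≥ 32 μg/mL — R
Vancomycin: 8 μg/mL is ≤ 16 μg/mL → susceptible
Colistin: 0.12 μg/mL is ≤ 0.12 μg/mL ⇒ susceptible
Amikacin: 0.06 μg/mL is ≤ 0.25 μg/mL ⇒ Susceptible
Meropenem 4 μg/mL: in 4–8 μg/mL — Intermediate
Clarithromycin (16 μg/mL) ≥ 16 μg/mL ⇒ resistant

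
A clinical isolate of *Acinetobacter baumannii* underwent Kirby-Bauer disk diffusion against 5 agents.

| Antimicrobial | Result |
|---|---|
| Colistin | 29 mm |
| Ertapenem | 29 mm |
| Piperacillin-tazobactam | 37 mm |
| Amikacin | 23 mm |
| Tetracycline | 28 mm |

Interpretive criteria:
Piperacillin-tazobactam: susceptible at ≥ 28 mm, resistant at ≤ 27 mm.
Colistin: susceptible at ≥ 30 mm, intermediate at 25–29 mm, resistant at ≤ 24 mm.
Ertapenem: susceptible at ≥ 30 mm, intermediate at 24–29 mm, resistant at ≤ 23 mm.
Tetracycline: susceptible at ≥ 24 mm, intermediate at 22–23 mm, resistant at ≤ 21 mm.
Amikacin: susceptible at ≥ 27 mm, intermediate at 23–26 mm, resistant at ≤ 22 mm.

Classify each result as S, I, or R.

I, I, S, I, S

Colistin 29 mm: in 25–29 mm → intermediate
Ertapenem: 29 mm is in 24–29 mm ⇒ I
Piperacillin-tazobactam 37 mm: ≥ 28 mm ⇒ S
Amikacin 23 mm: in 23–26 mm — I
Tetracycline: 28 mm is ≥ 24 mm — susceptible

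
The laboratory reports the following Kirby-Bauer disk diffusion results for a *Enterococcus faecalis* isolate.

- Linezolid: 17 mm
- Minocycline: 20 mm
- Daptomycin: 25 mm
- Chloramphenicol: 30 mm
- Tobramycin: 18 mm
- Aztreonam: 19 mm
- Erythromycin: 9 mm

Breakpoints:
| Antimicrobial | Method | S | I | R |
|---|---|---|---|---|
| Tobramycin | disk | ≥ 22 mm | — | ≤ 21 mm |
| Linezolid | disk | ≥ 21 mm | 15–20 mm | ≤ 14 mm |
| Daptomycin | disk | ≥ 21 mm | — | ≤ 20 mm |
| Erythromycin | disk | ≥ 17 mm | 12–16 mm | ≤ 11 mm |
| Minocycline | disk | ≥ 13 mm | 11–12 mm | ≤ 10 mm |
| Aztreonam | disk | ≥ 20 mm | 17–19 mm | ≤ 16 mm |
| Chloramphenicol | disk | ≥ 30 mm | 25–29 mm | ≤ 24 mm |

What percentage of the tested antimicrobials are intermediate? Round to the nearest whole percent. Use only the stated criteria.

29%

Linezolid: 17 mm is in 15–20 mm → I
Minocycline (20 mm) ≥ 13 mm ⇒ S
Daptomycin 25 mm: ≥ 21 mm ⇒ Susceptible
Chloramphenicol 30 mm: ≥ 30 mm → S
Tobramycin 18 mm: ≤ 21 mm ⇒ R
Aztreonam (19 mm) in 17–19 mm ⇒ intermediate
Erythromycin: 9 mm is ≤ 11 mm ⇒ Resistant
Intermediate: 2/7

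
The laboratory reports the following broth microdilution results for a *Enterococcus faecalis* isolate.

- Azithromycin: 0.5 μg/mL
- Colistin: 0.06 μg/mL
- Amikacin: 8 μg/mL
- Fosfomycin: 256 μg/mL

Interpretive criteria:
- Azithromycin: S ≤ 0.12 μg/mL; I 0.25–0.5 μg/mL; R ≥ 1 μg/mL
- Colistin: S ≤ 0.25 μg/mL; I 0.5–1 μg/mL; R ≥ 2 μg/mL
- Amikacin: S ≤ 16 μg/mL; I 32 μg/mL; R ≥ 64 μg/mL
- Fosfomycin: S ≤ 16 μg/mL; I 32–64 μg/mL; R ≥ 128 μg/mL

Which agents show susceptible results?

colistin, amikacin

Azithromycin 0.5 μg/mL: in 0.25–0.5 μg/mL — I
Colistin 0.06 μg/mL: ≤ 0.25 μg/mL → susceptible
Amikacin 8 μg/mL: ≤ 16 μg/mL → S
Fosfomycin 256 μg/mL: ≥ 128 μg/mL → Resistant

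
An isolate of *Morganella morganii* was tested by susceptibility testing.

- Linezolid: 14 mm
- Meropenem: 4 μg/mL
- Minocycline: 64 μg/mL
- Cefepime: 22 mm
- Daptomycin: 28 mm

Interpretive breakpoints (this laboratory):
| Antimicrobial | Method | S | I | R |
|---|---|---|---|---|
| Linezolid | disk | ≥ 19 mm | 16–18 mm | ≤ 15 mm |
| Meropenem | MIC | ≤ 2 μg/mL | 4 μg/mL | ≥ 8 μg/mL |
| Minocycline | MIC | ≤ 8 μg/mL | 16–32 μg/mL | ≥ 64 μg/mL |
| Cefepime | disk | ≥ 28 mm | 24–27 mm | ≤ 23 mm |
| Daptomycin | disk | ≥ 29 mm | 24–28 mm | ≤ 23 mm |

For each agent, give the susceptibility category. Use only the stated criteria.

R, I, R, R, I

Linezolid: 14 mm is ≤ 15 mm → R
Meropenem: 4 μg/mL is = 4 μg/mL ⇒ intermediate
Minocycline 64 μg/mL: ≥ 64 μg/mL ⇒ Resistant
Cefepime 22 mm: ≤ 23 mm → Resistant
Daptomycin: 28 mm is in 24–28 mm → I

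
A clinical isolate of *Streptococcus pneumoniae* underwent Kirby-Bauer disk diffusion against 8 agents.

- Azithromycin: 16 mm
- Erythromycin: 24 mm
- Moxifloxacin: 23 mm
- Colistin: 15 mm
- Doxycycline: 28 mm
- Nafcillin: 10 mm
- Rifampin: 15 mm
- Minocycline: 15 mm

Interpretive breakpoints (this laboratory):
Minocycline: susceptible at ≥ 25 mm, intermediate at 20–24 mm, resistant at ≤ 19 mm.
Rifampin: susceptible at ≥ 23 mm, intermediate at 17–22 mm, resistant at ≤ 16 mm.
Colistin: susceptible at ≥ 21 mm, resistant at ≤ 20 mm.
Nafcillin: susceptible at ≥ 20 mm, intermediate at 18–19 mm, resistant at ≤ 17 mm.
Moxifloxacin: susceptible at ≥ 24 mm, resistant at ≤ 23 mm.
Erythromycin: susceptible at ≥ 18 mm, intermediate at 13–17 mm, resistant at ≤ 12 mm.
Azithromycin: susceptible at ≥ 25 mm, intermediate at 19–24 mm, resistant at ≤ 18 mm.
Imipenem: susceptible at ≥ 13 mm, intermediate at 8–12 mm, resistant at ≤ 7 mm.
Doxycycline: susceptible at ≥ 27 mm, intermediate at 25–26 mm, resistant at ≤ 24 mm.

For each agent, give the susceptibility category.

R, S, R, R, S, R, R, R

Azithromycin 16 mm: ≤ 18 mm — Resistant
Erythromycin (24 mm) ≥ 18 mm → S
Moxifloxacin 23 mm: ≤ 23 mm — resistant
Colistin (15 mm) ≤ 20 mm → R
Doxycycline 28 mm: ≥ 27 mm ⇒ susceptible
Nafcillin 10 mm: ≤ 17 mm — resistant
Rifampin: 15 mm is ≤ 16 mm — resistant
Minocycline (15 mm) ≤ 19 mm ⇒ R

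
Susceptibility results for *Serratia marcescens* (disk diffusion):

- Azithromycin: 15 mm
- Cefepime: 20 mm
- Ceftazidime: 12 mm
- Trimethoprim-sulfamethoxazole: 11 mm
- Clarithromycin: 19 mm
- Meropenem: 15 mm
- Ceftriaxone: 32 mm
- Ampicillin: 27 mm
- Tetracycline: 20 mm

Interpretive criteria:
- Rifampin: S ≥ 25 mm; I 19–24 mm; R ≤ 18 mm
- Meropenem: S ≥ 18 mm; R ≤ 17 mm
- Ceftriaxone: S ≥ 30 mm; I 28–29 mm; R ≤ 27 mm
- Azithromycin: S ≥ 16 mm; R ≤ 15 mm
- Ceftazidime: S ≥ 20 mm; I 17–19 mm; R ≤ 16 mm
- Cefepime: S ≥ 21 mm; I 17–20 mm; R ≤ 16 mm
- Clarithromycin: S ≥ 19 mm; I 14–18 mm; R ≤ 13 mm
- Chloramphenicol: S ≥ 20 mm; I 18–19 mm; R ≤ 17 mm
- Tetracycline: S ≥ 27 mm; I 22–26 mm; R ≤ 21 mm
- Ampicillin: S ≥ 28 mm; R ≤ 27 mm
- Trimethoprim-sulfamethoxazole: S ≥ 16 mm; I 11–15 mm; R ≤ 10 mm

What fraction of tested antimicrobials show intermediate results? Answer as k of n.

Azithromycin 15 mm: ≤ 15 mm ⇒ Resistant
Cefepime 20 mm: in 17–20 mm → intermediate
Ceftazidime 12 mm: ≤ 16 mm → Resistant
Trimethoprim-sulfamethoxazole 11 mm: in 11–15 mm → I
Clarithromycin 19 mm: ≥ 19 mm ⇒ susceptible
Meropenem 15 mm: ≤ 17 mm ⇒ R
Ceftriaxone 32 mm: ≥ 30 mm — Susceptible
Ampicillin: 27 mm is ≤ 27 mm ⇒ Resistant
Tetracycline (20 mm) ≤ 21 mm — Resistant
Intermediate: 2/9

2 of 9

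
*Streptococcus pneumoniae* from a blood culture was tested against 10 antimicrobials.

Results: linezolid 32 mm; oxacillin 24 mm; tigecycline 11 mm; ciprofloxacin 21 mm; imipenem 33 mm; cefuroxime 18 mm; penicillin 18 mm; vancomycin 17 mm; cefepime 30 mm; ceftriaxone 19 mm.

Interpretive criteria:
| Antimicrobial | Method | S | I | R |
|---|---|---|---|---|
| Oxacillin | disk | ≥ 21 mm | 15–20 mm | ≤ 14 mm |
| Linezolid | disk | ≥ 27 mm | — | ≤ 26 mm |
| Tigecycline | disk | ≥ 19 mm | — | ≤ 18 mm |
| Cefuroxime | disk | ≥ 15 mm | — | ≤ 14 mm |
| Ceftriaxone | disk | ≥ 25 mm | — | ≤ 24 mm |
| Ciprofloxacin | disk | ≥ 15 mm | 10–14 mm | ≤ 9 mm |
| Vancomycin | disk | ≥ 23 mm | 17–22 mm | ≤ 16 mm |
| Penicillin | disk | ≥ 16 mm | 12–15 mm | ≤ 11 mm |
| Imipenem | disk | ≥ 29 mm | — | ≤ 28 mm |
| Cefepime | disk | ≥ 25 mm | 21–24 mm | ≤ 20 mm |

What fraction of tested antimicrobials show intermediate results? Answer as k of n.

Linezolid (32 mm) ≥ 27 mm — Susceptible
Oxacillin 24 mm: ≥ 21 mm — susceptible
Tigecycline 11 mm: ≤ 18 mm → resistant
Ciprofloxacin (21 mm) ≥ 15 mm — S
Imipenem: 33 mm is ≥ 29 mm ⇒ S
Cefuroxime 18 mm: ≥ 15 mm — Susceptible
Penicillin: 18 mm is ≥ 16 mm → Susceptible
Vancomycin: 17 mm is in 17–22 mm ⇒ I
Cefepime 30 mm: ≥ 25 mm → Susceptible
Ceftriaxone: 19 mm is ≤ 24 mm — resistant
Intermediate: 1/10

1 of 10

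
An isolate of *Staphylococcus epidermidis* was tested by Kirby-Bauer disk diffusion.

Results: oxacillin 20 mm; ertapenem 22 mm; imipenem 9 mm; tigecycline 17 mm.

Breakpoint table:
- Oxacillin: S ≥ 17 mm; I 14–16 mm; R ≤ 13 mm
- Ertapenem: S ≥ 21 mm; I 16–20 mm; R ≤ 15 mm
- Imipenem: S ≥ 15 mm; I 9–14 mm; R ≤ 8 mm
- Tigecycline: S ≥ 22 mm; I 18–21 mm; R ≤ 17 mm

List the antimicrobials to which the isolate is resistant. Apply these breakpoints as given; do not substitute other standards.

tigecycline

Oxacillin: 20 mm is ≥ 17 mm — S
Ertapenem: 22 mm is ≥ 21 mm → susceptible
Imipenem: 9 mm is in 9–14 mm — Intermediate
Tigecycline (17 mm) ≤ 17 mm ⇒ R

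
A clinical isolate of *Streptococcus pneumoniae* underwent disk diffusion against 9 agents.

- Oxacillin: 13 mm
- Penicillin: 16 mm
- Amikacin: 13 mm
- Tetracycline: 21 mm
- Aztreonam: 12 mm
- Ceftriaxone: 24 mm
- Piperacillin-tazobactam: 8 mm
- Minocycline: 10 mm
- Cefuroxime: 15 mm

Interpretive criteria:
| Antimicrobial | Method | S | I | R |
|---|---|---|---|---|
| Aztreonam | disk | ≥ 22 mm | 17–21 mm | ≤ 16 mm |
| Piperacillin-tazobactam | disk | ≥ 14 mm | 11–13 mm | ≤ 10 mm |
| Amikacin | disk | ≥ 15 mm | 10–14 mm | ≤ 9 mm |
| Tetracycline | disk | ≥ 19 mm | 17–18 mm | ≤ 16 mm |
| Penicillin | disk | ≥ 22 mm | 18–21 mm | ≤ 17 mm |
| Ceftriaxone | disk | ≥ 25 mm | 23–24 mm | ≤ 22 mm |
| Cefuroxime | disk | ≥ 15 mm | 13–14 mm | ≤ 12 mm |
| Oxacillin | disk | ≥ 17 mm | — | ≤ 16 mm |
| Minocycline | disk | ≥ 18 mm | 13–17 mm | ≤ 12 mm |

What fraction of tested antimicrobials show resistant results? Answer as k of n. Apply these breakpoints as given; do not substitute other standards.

Oxacillin: 13 mm is ≤ 16 mm → Resistant
Penicillin 16 mm: ≤ 17 mm — R
Amikacin 13 mm: in 10–14 mm → Intermediate
Tetracycline: 21 mm is ≥ 19 mm ⇒ susceptible
Aztreonam: 12 mm is ≤ 16 mm → Resistant
Ceftriaxone 24 mm: in 23–24 mm — I
Piperacillin-tazobactam: 8 mm is ≤ 10 mm — Resistant
Minocycline (10 mm) ≤ 12 mm → R
Cefuroxime: 15 mm is ≥ 15 mm — susceptible
Resistant: 5/9

5 of 9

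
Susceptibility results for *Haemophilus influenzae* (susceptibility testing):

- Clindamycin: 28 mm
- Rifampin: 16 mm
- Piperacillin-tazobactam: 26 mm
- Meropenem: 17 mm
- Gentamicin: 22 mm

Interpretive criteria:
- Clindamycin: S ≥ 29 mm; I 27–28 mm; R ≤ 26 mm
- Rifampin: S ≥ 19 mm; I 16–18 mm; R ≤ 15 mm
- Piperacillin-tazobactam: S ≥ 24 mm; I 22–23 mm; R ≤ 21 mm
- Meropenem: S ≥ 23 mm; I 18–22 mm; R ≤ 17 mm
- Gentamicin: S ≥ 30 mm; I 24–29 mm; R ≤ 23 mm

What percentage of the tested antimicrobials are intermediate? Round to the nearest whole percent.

40%

Clindamycin (28 mm) in 27–28 mm — Intermediate
Rifampin (16 mm) in 16–18 mm ⇒ I
Piperacillin-tazobactam (26 mm) ≥ 24 mm → susceptible
Meropenem 17 mm: ≤ 17 mm ⇒ Resistant
Gentamicin (22 mm) ≤ 23 mm ⇒ Resistant
Intermediate: 2/5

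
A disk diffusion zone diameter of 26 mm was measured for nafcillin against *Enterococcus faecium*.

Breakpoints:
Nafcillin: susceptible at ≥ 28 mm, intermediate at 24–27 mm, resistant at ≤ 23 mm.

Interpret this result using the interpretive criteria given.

Intermediate

Nafcillin 26 mm: in 24–27 mm ⇒ intermediate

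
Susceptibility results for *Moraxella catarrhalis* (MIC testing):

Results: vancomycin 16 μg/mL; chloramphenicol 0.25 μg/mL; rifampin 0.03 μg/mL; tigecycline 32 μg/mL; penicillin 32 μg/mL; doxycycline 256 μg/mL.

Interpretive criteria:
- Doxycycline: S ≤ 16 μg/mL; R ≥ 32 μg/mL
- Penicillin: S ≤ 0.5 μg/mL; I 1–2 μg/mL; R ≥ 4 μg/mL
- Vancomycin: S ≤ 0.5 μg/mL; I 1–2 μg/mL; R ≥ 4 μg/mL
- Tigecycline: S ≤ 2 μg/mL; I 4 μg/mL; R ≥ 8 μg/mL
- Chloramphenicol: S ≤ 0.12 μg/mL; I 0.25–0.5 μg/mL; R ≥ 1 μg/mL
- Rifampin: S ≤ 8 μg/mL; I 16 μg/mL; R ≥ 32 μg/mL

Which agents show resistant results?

Vancomycin: 16 μg/mL is ≥ 4 μg/mL → resistant
Chloramphenicol 0.25 μg/mL: in 0.25–0.5 μg/mL — Intermediate
Rifampin 0.03 μg/mL: ≤ 8 μg/mL ⇒ Susceptible
Tigecycline (32 μg/mL) ≥ 8 μg/mL → R
Penicillin (32 μg/mL) ≥ 4 μg/mL → R
Doxycycline 256 μg/mL: ≥ 32 μg/mL — resistant

vancomycin, tigecycline, penicillin, doxycycline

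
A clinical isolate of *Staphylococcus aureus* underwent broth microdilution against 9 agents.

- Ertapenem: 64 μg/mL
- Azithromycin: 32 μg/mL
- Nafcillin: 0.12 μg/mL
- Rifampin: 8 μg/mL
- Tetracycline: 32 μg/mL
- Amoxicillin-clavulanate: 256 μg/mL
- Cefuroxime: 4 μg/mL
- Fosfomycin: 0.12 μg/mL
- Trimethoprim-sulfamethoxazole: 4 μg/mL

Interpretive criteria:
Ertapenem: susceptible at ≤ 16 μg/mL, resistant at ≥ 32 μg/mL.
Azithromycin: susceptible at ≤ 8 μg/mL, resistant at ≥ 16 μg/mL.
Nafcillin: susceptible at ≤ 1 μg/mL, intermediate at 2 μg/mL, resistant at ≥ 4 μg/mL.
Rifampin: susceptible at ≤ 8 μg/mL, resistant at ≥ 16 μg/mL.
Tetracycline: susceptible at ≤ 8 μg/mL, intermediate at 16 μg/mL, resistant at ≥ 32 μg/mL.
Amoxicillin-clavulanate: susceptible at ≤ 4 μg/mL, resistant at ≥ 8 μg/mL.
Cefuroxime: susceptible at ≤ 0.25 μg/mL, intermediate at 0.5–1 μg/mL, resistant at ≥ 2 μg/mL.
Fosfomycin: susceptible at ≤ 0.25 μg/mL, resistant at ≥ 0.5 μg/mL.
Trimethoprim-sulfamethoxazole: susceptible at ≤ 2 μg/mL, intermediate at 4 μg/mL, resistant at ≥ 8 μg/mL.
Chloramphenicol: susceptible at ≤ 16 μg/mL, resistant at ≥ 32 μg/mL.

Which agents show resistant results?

Ertapenem (64 μg/mL) ≥ 32 μg/mL → R
Azithromycin 32 μg/mL: ≥ 16 μg/mL — resistant
Nafcillin 0.12 μg/mL: ≤ 1 μg/mL ⇒ susceptible
Rifampin (8 μg/mL) ≤ 8 μg/mL → S
Tetracycline (32 μg/mL) ≥ 32 μg/mL ⇒ Resistant
Amoxicillin-clavulanate: 256 μg/mL is ≥ 8 μg/mL → resistant
Cefuroxime (4 μg/mL) ≥ 2 μg/mL — resistant
Fosfomycin: 0.12 μg/mL is ≤ 0.25 μg/mL — S
Trimethoprim-sulfamethoxazole 4 μg/mL: = 4 μg/mL → intermediate

ertapenem, azithromycin, tetracycline, amoxicillin-clavulanate, cefuroxime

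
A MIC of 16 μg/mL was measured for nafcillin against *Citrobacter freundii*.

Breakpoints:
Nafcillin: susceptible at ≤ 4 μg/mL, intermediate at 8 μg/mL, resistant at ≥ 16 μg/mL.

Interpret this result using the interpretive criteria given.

Nafcillin (16 μg/mL) ≥ 16 μg/mL ⇒ R

R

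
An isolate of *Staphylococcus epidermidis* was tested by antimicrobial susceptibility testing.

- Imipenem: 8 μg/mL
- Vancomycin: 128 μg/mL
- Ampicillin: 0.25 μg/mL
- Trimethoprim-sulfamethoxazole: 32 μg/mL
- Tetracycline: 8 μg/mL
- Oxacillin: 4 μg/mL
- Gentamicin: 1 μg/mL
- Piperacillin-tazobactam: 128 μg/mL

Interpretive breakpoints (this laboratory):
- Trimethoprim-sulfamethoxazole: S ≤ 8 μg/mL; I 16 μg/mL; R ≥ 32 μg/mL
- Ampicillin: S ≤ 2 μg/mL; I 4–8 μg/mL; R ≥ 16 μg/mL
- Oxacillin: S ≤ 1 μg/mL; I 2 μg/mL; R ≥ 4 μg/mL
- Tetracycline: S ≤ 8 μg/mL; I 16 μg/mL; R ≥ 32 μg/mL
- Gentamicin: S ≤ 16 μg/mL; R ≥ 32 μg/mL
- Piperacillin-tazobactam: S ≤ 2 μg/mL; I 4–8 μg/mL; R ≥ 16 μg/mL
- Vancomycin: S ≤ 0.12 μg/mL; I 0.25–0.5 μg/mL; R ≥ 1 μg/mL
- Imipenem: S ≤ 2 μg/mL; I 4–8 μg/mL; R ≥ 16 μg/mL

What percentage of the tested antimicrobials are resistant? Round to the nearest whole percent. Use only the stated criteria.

Imipenem: 8 μg/mL is in 4–8 μg/mL — Intermediate
Vancomycin: 128 μg/mL is ≥ 1 μg/mL — Resistant
Ampicillin: 0.25 μg/mL is ≤ 2 μg/mL ⇒ S
Trimethoprim-sulfamethoxazole: 32 μg/mL is ≥ 32 μg/mL — Resistant
Tetracycline (8 μg/mL) ≤ 8 μg/mL → Susceptible
Oxacillin: 4 μg/mL is ≥ 4 μg/mL — Resistant
Gentamicin (1 μg/mL) ≤ 16 μg/mL — Susceptible
Piperacillin-tazobactam (128 μg/mL) ≥ 16 μg/mL — R
Resistant: 4/8

50%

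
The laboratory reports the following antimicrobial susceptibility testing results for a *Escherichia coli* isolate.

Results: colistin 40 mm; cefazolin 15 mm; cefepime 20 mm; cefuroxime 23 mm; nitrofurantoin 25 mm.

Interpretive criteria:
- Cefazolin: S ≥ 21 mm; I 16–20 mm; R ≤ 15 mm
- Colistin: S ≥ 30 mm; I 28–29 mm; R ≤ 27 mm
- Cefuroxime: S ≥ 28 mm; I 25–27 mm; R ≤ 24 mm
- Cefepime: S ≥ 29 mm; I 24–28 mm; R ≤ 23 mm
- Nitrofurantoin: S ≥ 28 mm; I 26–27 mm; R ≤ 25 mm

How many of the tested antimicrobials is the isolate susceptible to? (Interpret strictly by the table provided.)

1

Colistin (40 mm) ≥ 30 mm → susceptible
Cefazolin 15 mm: ≤ 15 mm ⇒ resistant
Cefepime: 20 mm is ≤ 23 mm ⇒ Resistant
Cefuroxime 23 mm: ≤ 24 mm — resistant
Nitrofurantoin 25 mm: ≤ 25 mm → R
Susceptible: 1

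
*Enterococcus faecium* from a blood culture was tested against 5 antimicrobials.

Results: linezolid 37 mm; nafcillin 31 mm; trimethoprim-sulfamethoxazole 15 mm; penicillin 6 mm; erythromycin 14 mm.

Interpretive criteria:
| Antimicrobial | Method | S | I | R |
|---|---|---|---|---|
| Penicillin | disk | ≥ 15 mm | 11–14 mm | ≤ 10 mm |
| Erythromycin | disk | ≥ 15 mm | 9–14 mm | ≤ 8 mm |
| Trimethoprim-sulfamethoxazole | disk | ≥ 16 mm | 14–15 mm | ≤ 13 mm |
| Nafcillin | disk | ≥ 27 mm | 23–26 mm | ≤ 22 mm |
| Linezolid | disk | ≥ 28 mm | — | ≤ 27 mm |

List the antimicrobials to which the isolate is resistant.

Linezolid (37 mm) ≥ 28 mm ⇒ S
Nafcillin: 31 mm is ≥ 27 mm ⇒ S
Trimethoprim-sulfamethoxazole 15 mm: in 14–15 mm — intermediate
Penicillin 6 mm: ≤ 10 mm ⇒ R
Erythromycin 14 mm: in 9–14 mm → Intermediate

penicillin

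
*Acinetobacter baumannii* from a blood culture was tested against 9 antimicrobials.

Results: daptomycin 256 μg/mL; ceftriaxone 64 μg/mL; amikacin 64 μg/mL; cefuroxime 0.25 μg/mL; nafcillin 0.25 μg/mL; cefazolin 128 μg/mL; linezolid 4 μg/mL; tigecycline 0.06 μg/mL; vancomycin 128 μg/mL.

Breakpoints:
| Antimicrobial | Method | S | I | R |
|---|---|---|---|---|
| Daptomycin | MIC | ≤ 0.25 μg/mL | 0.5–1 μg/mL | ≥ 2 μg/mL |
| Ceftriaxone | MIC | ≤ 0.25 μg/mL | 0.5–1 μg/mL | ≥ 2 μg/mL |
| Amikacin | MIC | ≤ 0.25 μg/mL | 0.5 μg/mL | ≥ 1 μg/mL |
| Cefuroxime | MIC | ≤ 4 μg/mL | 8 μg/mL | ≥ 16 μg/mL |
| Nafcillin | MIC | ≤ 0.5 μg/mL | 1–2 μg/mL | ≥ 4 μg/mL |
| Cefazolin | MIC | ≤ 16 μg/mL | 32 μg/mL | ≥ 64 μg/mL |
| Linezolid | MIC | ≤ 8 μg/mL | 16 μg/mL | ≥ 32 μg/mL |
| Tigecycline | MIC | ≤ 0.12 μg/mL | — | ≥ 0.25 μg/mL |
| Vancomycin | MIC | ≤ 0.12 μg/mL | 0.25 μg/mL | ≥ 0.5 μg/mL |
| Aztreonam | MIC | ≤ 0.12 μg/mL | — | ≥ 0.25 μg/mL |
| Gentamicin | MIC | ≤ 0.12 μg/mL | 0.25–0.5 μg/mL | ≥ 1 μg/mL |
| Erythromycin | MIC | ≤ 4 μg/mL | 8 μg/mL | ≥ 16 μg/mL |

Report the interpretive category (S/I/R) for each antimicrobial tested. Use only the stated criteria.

R, R, R, S, S, R, S, S, R

Daptomycin 256 μg/mL: ≥ 2 μg/mL — Resistant
Ceftriaxone 64 μg/mL: ≥ 2 μg/mL ⇒ resistant
Amikacin 64 μg/mL: ≥ 1 μg/mL ⇒ Resistant
Cefuroxime (0.25 μg/mL) ≤ 4 μg/mL — susceptible
Nafcillin (0.25 μg/mL) ≤ 0.5 μg/mL — susceptible
Cefazolin 128 μg/mL: ≥ 64 μg/mL ⇒ resistant
Linezolid: 4 μg/mL is ≤ 8 μg/mL — susceptible
Tigecycline 0.06 μg/mL: ≤ 0.12 μg/mL — S
Vancomycin 128 μg/mL: ≥ 0.5 μg/mL ⇒ resistant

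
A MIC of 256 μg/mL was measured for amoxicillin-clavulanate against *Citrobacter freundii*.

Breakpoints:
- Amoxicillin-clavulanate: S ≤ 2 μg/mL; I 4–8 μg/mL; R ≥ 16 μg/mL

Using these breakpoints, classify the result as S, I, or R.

Amoxicillin-clavulanate (256 μg/mL) ≥ 16 μg/mL → resistant

Resistant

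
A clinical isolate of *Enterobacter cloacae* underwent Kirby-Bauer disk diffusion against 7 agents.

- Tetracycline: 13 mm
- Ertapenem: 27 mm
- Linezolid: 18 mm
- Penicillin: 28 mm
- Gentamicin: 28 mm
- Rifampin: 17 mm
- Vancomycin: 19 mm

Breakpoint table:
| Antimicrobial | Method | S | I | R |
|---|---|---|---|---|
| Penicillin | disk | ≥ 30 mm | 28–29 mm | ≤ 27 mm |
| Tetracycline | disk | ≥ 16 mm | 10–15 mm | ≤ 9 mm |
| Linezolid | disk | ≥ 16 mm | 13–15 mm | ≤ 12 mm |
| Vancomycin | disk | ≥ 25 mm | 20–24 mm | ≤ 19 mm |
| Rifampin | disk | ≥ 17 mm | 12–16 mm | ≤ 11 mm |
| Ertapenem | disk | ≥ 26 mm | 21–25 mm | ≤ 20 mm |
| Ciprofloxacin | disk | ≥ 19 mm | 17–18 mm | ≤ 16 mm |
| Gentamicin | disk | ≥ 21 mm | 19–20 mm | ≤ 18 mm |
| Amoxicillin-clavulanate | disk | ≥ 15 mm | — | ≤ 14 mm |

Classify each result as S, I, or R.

Tetracycline: 13 mm is in 10–15 mm → intermediate
Ertapenem (27 mm) ≥ 26 mm → Susceptible
Linezolid: 18 mm is ≥ 16 mm — susceptible
Penicillin: 28 mm is in 28–29 mm → I
Gentamicin: 28 mm is ≥ 21 mm — S
Rifampin (17 mm) ≥ 17 mm — Susceptible
Vancomycin 19 mm: ≤ 19 mm ⇒ Resistant

I, S, S, I, S, S, R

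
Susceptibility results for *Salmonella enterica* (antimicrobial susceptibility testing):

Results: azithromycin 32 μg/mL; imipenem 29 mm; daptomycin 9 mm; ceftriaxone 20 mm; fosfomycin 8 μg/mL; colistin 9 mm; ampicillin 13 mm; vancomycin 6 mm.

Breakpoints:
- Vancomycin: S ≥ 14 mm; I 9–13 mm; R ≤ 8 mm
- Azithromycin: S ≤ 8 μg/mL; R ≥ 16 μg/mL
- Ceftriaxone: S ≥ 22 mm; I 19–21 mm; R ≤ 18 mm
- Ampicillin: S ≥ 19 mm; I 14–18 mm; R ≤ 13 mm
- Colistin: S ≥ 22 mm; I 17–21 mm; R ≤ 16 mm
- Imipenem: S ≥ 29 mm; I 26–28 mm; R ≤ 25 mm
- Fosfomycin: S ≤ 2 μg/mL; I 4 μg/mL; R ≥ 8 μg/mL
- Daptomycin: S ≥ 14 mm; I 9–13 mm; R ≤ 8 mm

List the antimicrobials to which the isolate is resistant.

azithromycin, fosfomycin, colistin, ampicillin, vancomycin

Azithromycin: 32 μg/mL is ≥ 16 μg/mL — resistant
Imipenem 29 mm: ≥ 29 mm — S
Daptomycin 9 mm: in 9–13 mm → Intermediate
Ceftriaxone (20 mm) in 19–21 mm ⇒ I
Fosfomycin (8 μg/mL) ≥ 8 μg/mL → resistant
Colistin: 9 mm is ≤ 16 mm — R
Ampicillin (13 mm) ≤ 13 mm — resistant
Vancomycin (6 mm) ≤ 8 mm ⇒ R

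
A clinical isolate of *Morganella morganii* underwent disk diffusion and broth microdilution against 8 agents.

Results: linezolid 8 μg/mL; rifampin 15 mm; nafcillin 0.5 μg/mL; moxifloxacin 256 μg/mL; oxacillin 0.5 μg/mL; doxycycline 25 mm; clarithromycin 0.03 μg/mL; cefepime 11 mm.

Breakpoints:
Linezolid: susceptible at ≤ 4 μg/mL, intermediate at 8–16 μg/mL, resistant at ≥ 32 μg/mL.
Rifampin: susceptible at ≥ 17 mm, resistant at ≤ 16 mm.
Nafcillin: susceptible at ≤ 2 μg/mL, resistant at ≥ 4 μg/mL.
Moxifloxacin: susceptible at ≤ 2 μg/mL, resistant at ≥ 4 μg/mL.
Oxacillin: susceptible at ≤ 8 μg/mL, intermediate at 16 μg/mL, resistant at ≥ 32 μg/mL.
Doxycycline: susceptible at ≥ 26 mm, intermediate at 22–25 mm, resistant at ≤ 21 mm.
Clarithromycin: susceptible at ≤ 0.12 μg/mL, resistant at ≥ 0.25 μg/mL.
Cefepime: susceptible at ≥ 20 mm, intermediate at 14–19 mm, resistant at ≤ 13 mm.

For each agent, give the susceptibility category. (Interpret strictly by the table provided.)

Linezolid 8 μg/mL: in 8–16 μg/mL → I
Rifampin 15 mm: ≤ 16 mm ⇒ Resistant
Nafcillin: 0.5 μg/mL is ≤ 2 μg/mL ⇒ S
Moxifloxacin 256 μg/mL: ≥ 4 μg/mL → resistant
Oxacillin (0.5 μg/mL) ≤ 8 μg/mL → susceptible
Doxycycline (25 mm) in 22–25 mm — Intermediate
Clarithromycin: 0.03 μg/mL is ≤ 0.12 μg/mL — S
Cefepime (11 mm) ≤ 13 mm ⇒ R

I, R, S, R, S, I, S, R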